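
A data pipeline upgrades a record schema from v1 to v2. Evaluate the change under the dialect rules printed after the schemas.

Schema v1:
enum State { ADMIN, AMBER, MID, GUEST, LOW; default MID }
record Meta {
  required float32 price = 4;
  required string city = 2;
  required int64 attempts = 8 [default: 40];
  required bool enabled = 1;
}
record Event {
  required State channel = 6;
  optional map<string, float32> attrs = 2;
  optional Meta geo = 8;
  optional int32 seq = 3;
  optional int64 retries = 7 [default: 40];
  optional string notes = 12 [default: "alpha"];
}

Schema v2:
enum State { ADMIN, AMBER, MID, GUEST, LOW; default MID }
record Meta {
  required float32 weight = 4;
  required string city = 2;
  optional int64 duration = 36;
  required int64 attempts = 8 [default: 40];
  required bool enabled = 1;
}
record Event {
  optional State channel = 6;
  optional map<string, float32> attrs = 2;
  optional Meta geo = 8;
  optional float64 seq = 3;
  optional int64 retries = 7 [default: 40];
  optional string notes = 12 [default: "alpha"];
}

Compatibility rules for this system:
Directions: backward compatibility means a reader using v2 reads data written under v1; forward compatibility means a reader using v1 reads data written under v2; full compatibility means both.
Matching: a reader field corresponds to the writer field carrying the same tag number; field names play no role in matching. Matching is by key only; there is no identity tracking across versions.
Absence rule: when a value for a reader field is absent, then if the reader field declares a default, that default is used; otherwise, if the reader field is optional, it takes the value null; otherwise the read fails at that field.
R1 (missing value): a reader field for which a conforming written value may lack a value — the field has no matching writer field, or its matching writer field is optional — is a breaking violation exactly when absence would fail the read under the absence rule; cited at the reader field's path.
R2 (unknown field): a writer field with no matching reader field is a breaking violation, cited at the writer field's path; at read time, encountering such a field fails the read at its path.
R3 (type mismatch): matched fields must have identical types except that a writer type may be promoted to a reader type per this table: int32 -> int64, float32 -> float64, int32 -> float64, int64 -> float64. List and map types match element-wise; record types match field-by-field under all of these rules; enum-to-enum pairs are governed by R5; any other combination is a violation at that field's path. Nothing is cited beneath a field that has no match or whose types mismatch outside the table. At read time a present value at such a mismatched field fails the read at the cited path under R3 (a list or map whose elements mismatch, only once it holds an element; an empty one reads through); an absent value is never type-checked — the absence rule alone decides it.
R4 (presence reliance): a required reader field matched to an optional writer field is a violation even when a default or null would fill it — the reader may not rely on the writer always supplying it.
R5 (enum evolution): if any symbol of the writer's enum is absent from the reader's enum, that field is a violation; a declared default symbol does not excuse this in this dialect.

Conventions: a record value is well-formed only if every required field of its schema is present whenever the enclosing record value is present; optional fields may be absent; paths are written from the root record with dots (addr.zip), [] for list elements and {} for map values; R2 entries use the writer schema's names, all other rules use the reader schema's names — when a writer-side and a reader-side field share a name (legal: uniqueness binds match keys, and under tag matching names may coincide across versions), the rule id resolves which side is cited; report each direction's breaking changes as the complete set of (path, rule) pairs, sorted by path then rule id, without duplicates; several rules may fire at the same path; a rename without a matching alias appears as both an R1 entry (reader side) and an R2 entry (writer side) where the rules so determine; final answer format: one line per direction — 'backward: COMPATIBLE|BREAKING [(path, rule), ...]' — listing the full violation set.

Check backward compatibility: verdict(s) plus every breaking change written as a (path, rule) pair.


backward: COMPATIBLE []

the writer's type comes first in each Event pair
checking backward for Event: reader v2 against writer v1:
  writer required, State -> State: reader channel maps from writer channel
  writer optional, map<string, float32> -> map<string, float32>: reader attrs maps from writer attrs
  writer optional, Meta -> Meta: reader geo maps from writer geo
  writer optional, int32 -> float64: reader seq maps from writer seq
  writer optional, int64 -> int64: reader retries maps from writer retries
  writer optional, string -> string: reader notes maps from writer notes
  writer required, float32 -> float32: reader geo.weight maps from writer geo.price
  writer required, string -> string: reader geo.city maps from writer geo.city
  geo.duration has no writer counterpart
  writer required, int64 -> int64: reader geo.attempts maps from writer geo.attempts
  writer required, bool -> bool: reader geo.enabled maps from writer geo.enabled
  nothing fires on Event: backward is COMPATIBLE
diffs on Event not affecting the asked answer:
  field channel in record Event: required changed to optional -> affects forward compatibility only, which is not asked
  field seq in record Event: type int32 changed to float64 -> affects forward compatibility only, which is not asked
  renamed field price to weight in record Meta -> no rule fires on it in Event's dialect; the asked verdict holds
  added field duration to record Meta: optional int64, tag 36 (in v2 it sits immediately before attempts) -> affects forward compatibility only, which is not asked


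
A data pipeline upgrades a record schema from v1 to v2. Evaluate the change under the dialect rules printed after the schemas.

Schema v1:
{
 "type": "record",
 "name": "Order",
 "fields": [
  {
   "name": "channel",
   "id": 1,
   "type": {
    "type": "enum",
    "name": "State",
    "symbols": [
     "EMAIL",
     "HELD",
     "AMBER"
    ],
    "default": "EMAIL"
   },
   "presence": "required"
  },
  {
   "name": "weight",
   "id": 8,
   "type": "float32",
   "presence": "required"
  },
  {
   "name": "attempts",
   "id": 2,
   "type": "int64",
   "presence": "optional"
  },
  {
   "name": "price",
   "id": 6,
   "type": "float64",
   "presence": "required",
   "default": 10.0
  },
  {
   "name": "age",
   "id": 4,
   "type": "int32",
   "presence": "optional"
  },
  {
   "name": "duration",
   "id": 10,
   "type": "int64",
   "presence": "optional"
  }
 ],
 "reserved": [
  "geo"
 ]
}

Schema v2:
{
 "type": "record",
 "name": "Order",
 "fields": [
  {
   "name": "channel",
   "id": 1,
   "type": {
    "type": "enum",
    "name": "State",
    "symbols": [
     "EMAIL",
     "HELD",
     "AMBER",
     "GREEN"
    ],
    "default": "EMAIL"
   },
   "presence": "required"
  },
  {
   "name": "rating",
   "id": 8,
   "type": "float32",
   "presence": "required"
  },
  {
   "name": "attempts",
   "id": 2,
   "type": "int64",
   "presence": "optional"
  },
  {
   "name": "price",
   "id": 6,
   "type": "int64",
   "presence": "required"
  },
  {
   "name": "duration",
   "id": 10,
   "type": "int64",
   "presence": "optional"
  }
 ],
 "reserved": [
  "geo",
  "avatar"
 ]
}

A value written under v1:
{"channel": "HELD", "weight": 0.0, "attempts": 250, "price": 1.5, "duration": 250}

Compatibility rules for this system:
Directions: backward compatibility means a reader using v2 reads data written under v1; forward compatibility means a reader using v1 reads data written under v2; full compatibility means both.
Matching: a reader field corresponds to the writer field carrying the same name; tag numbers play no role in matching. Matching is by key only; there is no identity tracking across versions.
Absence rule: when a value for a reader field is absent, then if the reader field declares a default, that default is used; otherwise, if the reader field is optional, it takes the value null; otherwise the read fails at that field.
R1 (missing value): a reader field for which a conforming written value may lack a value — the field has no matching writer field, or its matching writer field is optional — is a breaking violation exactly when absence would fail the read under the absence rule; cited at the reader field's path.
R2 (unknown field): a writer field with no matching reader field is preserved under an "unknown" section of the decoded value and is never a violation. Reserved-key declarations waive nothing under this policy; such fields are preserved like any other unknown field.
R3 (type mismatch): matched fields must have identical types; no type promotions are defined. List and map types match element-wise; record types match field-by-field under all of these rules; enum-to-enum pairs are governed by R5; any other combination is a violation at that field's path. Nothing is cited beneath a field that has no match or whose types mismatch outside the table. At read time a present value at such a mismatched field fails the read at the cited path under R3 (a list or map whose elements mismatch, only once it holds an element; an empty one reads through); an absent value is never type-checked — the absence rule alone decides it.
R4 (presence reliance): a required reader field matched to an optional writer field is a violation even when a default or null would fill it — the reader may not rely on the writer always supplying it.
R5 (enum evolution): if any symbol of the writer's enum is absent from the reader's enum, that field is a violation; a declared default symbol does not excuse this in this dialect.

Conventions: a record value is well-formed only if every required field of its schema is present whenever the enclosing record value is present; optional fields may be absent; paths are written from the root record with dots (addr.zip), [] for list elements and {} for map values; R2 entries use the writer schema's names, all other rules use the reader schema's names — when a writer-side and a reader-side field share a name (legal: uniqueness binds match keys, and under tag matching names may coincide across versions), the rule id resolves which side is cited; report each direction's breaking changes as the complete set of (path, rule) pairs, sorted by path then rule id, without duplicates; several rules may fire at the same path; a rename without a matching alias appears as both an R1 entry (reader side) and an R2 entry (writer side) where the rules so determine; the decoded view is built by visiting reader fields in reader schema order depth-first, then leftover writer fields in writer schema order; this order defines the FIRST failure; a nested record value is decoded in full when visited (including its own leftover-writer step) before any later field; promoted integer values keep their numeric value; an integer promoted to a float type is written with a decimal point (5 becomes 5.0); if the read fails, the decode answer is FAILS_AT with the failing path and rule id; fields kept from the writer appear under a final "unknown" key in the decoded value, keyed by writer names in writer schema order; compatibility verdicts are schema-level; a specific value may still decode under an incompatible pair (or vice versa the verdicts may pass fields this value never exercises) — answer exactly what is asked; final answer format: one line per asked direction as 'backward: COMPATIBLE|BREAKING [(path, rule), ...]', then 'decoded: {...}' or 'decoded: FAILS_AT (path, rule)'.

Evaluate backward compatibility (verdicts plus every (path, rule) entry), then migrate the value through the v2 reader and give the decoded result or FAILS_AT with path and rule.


in Order below, arrows point writer -> reader
backward on Order — v2 reading data written by v1:
  channel <- channel (State -> State, writer required)
  rating has no writer counterpart
  attempts <- attempts (int64 -> int64, writer optional)
  price <- price (float64 -> int64, writer required)
  duration <- duration (int64 -> int64, writer optional)
  writer weight: unknown to reader
  writer age: unknown to reader
  rule R3 violated at price
  rule R1 violated at rating
  => backward: BREAKING (2)
decode walk for Order under reader schema v2:
  channel := "HELD"
  read fails at rating under R1 (no fill)
  => FAILS_AT (rating, R1)
the rest of the Order diff is inert for this question:
  removed field age from record Order -> no rule fires on it in Order's dialect; the asked verdict holds
  enum State (field channel in record Order): symbol GREEN added -> matters only for Order's forward compatibility — outside the asked direction

backward: BREAKING [(price, R3), (rating, R1)]; decoded: FAILS_AT (rating, R1)


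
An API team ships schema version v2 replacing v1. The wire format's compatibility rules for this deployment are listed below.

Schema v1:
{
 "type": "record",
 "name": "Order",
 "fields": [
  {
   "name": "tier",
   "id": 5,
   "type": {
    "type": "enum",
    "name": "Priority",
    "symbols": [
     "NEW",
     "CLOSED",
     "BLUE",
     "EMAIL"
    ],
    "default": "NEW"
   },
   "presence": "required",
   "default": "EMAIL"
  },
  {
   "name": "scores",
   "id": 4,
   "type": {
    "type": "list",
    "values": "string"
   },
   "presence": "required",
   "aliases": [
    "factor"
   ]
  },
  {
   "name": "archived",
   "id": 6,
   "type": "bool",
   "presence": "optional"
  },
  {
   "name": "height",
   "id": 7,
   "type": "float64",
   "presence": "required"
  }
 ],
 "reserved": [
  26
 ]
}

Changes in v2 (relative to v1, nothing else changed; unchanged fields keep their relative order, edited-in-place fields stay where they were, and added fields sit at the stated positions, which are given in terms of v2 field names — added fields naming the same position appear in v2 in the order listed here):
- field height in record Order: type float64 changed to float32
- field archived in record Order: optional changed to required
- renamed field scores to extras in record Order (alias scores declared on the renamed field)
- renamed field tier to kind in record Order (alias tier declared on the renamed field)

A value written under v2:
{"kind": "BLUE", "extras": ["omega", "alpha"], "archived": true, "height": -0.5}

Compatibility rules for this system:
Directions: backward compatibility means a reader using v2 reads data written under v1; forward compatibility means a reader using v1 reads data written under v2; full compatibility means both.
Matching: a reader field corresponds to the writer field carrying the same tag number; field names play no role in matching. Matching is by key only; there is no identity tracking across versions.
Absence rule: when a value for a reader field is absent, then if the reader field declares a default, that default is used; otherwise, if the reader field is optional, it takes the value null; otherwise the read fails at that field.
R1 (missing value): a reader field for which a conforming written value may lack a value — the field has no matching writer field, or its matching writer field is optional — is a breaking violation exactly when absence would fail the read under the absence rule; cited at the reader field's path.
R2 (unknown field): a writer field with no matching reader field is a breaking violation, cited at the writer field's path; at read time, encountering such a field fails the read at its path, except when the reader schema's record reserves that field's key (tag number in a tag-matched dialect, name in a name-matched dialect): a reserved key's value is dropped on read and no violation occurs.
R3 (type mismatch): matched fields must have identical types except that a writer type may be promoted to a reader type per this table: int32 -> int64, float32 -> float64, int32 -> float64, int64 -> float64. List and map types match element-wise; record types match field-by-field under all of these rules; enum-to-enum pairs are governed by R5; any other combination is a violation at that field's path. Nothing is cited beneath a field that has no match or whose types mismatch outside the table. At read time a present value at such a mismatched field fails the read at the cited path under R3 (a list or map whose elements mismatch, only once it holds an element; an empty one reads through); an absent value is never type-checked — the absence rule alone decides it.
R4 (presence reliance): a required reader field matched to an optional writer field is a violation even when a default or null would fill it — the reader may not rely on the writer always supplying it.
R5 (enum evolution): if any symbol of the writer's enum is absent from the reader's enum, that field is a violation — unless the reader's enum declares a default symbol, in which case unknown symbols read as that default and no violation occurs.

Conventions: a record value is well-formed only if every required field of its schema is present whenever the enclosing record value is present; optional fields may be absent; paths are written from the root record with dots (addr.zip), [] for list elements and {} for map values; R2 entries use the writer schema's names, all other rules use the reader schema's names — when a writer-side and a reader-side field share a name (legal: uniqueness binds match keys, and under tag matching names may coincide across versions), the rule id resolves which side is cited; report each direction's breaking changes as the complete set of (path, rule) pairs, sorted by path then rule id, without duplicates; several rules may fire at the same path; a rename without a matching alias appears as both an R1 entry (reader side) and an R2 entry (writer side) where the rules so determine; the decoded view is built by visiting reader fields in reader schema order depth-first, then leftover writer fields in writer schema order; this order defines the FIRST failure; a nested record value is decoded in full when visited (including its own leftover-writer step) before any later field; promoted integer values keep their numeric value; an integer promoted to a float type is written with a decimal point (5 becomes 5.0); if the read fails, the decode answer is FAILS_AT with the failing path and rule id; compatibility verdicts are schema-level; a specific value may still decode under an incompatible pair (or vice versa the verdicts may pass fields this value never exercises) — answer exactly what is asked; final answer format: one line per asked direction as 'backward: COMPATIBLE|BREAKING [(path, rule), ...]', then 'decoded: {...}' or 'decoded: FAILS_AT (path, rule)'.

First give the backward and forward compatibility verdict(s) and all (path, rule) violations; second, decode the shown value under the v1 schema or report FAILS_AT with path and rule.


arrows below run writer -> reader for Order
checking backward for Order: reader v2 against writer v1:
  kind: Priority -> Priority, writer required; from tier
  extras: list<string> -> list<string>, writer required; from scores
  archived: bool -> bool, writer optional; from archived
  height: float64 -> float32, writer required; from height
  violation R1 at archived
  violation R4 at archived
  violation R3 at height
  => backward verdict for Order: BREAKING, 3 violation(s)
checking forward for Order: reader v1 against writer v2:
  tier: Priority -> Priority, writer required; from kind
  scores: list<string> -> list<string>, writer required; from extras
  archived: bool -> bool, writer required; from archived
  height: float32 -> float64, writer required; from height
  => forward verdict for Order: COMPATIBLE, no violations
migrating the Order value to v1:
  tier := "BLUE" (from writer kind)
  scores := ["omega", "alpha"] (from writer extras)
  archived := true
  height := -0.5 (float32 -> float64)
  => decoded: {"tier": "BLUE", "scores": ["omega", "alpha"], "archived": true, "height": -0.5}

backward: BREAKING [(archived, R1), (archived, R4), (height, R3)]; forward: COMPATIBLE []; decoded: {"tier": "BLUE", "scores": ["omega", "alpha"], "archived": true, "height": -0.5}


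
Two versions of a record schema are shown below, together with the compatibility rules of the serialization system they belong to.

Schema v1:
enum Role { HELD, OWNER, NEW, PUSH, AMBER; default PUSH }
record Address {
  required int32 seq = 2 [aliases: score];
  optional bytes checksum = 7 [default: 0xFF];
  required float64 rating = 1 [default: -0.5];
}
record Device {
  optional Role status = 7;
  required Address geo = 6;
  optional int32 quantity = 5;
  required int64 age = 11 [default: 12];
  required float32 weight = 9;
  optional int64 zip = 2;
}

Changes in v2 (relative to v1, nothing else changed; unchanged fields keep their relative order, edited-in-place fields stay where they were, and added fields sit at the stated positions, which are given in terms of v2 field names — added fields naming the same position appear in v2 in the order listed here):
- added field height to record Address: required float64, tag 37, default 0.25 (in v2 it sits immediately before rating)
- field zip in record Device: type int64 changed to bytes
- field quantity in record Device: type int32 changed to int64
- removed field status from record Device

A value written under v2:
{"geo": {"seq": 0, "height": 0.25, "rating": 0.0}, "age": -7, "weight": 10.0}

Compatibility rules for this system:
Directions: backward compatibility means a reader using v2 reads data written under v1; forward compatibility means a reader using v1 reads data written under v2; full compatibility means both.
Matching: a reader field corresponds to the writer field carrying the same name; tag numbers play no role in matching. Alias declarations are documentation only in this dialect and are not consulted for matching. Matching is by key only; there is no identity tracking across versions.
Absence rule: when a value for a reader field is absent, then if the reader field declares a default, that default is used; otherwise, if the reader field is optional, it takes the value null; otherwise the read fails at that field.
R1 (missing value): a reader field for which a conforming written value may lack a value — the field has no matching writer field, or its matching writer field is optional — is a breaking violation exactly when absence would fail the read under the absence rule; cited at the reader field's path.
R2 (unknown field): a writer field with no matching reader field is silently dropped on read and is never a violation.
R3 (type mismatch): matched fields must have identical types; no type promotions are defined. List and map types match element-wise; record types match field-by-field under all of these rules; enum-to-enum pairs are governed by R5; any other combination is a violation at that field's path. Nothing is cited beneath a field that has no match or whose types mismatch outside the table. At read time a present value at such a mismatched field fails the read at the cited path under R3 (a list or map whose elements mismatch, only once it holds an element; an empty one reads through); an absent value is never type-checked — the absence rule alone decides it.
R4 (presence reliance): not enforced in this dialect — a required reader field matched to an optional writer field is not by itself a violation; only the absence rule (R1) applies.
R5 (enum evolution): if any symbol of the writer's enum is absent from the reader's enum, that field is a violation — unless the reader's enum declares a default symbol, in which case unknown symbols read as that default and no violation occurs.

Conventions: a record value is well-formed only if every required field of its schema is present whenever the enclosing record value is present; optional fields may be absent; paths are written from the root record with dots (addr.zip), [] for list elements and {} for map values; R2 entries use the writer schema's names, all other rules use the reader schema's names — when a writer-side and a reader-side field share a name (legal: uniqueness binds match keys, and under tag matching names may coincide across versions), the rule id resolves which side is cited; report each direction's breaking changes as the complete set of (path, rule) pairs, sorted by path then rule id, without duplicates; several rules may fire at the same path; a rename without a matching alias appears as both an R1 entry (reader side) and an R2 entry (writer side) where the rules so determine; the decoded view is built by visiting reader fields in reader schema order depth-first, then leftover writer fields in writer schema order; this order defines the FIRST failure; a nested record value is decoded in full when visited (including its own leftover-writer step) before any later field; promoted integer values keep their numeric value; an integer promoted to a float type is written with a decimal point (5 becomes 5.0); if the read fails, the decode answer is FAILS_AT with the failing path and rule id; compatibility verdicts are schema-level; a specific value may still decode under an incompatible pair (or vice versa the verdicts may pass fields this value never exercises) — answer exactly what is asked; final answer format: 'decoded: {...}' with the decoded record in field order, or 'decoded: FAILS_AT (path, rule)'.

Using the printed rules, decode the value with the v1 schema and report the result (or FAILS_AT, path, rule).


decoded: {"status": null, "geo": {"seq": 0, "checksum": 0xFF, "rating": 0.0}, "quantity": null, "age": -7, "weight": 10.0, "zip": null}

in Device below, arrows point writer -> reader
decode (reader v1):
  status := null (not supplied -> null)
  geo.seq := 0
  geo.checksum := 0xFF (no value, default fills)
  geo.rating := 0.0
  writer geo.height: unmatched, discarded
  quantity := null (not supplied -> null)
  age := -7
  weight := 10.0
  zip := null (not supplied -> null)
  => decoded: {"status": null, "geo": {"seq": 0, "checksum": 0xFF, "rating": 0.0}, "quantity": null, "age": -7, "weight": 10.0, "zip": null}
the other Device changes do not affect what is asked:
  added field height to record Address: required float64, tag 37, default 0.25 (in v2 it sits immediately before rating) -> no rule fires on it and the decoded Device view is identical with or without it
  field zip in record Device: type int64 changed to bytes -> shifts the Device verdicts, not this decode
  field quantity in record Device: type int32 changed to int64 -> shifts the Device verdicts, not this decode
  removed field status from record Device -> no rule fires on it and the decoded Device view is identical with or without it


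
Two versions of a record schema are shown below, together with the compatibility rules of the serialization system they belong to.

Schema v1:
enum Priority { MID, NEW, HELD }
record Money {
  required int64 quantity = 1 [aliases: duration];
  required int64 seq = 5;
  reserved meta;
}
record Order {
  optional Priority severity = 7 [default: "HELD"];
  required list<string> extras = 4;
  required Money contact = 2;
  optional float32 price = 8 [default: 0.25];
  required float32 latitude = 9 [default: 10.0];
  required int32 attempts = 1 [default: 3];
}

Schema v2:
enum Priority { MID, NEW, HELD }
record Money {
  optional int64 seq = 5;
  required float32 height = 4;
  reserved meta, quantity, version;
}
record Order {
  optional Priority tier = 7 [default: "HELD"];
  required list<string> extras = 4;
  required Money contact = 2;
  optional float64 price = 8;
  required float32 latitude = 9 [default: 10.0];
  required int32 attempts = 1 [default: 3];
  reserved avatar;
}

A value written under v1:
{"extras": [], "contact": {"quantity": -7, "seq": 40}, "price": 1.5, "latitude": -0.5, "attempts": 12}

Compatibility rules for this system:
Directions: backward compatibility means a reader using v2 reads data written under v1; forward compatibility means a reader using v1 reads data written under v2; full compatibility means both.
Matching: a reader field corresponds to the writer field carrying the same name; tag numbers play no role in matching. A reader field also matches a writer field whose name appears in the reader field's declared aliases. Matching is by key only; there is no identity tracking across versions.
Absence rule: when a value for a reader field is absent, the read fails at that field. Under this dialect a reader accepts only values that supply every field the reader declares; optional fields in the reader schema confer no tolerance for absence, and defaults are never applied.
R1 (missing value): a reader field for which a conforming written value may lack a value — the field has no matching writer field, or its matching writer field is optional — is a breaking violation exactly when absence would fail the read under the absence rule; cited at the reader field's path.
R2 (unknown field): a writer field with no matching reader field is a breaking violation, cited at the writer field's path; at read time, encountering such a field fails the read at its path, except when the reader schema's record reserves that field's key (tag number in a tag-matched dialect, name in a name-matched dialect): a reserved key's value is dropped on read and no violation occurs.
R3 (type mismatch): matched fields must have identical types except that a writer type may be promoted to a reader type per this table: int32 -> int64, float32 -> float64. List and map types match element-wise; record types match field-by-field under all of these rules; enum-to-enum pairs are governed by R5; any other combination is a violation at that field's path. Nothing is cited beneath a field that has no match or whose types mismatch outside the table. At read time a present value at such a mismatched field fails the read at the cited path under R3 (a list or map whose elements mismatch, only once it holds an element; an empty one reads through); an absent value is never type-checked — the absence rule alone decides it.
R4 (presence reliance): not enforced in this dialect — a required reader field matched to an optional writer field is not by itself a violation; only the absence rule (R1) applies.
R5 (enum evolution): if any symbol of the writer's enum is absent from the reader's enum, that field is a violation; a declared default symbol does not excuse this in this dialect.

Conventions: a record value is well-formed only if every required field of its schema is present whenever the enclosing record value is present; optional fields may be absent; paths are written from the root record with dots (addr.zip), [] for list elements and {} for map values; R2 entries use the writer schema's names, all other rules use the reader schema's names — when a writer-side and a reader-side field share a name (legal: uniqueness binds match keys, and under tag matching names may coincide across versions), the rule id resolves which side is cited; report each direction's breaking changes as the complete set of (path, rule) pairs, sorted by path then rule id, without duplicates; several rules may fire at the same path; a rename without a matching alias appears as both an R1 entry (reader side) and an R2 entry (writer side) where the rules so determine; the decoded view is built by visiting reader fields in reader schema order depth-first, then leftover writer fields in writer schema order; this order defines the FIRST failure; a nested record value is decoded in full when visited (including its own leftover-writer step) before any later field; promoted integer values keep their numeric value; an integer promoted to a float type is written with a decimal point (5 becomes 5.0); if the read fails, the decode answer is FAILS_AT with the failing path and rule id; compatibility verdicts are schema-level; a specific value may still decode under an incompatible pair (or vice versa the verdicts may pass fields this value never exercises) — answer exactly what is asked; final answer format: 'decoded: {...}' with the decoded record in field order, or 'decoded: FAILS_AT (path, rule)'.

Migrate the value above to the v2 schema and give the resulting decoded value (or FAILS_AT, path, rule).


arrows below run writer -> reader for Order
decode walk for Order under reader schema v2:
  read fails at tier under R1 (no fill)
  => FAILS_AT (tier, R1)
diffs on Order not affecting the asked answer:
  removed field quantity from record Money (its key "quantity" joins the reserved list) -> affects the rule determinations only; this particular Order value decodes identically
  field seq in record Money: required changed to optional -> affects the rule determinations only; this particular Order value decodes identically
  field price in record Order: type float32 changed to float64 (its default is dropped) -> affects the rule determinations only; this particular Order value decodes identically
  added field height to record Money: required float32, tag 4 (in v2 it sits last) -> affects the rule determinations only; this particular Order value decodes identically

decoded: FAILS_AT (tier, R1)


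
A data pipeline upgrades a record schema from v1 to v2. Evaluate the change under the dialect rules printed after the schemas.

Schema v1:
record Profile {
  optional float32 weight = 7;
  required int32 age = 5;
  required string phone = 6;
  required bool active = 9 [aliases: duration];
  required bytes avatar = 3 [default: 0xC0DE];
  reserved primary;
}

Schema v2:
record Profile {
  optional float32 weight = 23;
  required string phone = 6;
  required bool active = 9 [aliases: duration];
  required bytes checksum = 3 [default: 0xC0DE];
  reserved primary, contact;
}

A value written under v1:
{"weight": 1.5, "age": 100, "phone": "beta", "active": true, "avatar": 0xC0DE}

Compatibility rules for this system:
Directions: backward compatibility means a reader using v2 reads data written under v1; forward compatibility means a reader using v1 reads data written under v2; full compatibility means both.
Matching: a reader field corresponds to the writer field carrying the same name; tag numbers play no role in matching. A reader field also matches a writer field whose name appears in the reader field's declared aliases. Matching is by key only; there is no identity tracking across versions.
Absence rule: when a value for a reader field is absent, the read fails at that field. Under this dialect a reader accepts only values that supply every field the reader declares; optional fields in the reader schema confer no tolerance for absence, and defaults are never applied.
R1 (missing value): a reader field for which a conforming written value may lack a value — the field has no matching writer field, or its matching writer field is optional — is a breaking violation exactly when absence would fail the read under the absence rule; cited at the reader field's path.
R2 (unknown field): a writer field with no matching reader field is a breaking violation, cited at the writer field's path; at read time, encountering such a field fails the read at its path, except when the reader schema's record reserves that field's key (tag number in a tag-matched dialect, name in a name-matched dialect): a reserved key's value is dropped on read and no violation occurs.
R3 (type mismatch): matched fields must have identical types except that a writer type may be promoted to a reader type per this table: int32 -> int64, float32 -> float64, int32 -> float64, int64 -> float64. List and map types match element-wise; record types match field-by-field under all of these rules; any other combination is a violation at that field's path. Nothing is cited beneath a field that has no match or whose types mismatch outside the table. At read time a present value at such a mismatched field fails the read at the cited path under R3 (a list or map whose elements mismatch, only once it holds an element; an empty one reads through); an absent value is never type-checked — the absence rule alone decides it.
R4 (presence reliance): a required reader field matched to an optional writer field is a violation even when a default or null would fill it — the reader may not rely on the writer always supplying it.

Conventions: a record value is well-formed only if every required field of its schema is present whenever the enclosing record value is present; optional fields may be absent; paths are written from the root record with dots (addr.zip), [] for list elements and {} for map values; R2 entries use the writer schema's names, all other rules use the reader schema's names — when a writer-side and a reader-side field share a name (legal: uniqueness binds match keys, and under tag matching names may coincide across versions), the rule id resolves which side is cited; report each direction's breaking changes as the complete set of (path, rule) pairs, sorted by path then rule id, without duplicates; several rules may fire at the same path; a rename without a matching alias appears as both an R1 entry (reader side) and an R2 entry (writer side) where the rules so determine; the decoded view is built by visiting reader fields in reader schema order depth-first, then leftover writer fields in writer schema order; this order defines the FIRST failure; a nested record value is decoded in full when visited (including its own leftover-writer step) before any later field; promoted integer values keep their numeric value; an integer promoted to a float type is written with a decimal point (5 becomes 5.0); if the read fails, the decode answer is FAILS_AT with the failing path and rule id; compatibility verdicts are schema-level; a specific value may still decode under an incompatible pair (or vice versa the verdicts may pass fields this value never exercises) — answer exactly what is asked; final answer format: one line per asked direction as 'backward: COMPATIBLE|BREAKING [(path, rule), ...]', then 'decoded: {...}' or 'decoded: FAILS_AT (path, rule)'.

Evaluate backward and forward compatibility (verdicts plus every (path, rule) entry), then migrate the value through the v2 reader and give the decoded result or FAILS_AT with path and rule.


each type pair in Profile: writer, then reader
checking backward for Profile: reader v2 against writer v1:
  float32 -> float32, writer optional: weight aligns to weight
  string -> string, writer required: phone aligns to phone
  bool -> bool, writer required: active aligns to active
  checksum: no writer match
  writer field age has no reader counterpart
  writer field avatar has no reader counterpart
  rule R2 violated at age
  rule R2 violated at avatar
  rule R1 violated at checksum
  rule R1 violated at weight
  => 4 violation(s): backward is BREAKING for Profile
checking forward for Profile: reader v1 against writer v2:
  float32 -> float32, writer optional: weight aligns to weight
  age: no writer match
  string -> string, writer required: phone aligns to phone
  bool -> bool, writer required: active aligns to active
  avatar: no writer match
  writer field checksum has no reader counterpart
  rule R1 violated at age
  rule R1 violated at avatar
  rule R2 violated at checksum
  rule R1 violated at weight
  => 4 violation(s): forward is BREAKING for Profile
decode walk for Profile under reader schema v2:
  weight := 1.5
  phone := "beta"
  active := true
  read fails at checksum under R1 (no fill)
  => FAILS_AT (checksum, R1)

backward: BREAKING [(age, R2), (avatar, R2), (checksum, R1), (weight, R1)]; forward: BREAKING [(age, R1), (avatar, R1), (checksum, R2), (weight, R1)]; decoded: FAILS_AT (checksum, R1)


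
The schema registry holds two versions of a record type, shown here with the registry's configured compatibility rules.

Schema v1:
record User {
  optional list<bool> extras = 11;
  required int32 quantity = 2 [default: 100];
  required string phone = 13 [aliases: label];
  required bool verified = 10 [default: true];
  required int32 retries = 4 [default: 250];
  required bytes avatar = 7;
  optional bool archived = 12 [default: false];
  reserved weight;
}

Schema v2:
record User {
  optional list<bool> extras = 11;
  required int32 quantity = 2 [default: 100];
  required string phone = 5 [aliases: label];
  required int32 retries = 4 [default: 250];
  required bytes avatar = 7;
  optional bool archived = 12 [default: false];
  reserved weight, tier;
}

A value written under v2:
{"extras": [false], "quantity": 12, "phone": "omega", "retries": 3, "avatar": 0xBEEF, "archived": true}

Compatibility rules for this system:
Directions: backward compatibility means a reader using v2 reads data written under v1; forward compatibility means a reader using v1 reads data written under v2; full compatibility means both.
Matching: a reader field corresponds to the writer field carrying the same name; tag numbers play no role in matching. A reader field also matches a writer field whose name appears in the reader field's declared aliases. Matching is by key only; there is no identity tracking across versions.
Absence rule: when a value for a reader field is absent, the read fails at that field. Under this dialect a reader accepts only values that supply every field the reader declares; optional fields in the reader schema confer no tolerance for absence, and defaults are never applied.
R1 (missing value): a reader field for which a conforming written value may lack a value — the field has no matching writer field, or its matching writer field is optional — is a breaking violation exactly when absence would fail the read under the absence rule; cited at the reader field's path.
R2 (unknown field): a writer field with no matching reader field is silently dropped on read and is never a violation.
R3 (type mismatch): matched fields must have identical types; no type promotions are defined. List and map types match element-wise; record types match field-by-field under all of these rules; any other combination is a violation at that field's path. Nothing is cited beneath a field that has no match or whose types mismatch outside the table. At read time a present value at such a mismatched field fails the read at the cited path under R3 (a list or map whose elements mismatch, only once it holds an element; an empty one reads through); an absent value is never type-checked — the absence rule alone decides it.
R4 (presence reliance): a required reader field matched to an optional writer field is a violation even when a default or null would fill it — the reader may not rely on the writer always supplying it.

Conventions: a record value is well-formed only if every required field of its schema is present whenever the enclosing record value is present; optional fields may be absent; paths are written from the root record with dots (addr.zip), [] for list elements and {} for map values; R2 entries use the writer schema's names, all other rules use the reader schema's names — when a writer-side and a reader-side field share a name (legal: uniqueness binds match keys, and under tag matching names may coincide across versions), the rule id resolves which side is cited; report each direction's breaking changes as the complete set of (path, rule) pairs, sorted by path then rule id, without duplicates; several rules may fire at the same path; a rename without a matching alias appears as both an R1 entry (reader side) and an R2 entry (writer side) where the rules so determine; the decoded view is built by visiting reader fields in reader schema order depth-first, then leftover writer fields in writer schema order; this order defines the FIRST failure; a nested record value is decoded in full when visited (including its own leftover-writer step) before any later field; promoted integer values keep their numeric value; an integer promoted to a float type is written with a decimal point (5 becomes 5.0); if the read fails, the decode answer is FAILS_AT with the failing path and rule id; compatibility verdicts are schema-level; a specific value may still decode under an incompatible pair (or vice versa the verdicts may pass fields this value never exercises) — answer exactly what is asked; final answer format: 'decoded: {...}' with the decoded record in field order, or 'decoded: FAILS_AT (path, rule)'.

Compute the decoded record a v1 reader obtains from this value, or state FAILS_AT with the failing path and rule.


arrows below run writer -> reader for User
decode walk for User under reader schema v1:
  extras := [false]
  quantity := 12
  phone := "omega"
  read fails at verified under R1 (no fill)
  => FAILS_AT (verified, R1)
checking off the User differences that do not matter here:
  field phone in record User: tag 13 changed to 5 -> fires no rule on User under this dialect and leaves the result unchanged

decoded: FAILS_AT (verified, R1)
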